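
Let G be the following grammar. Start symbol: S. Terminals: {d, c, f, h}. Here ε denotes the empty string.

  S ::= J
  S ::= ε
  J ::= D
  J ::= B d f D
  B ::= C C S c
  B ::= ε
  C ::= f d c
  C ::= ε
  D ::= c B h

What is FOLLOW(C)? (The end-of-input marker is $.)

{c, d, f}

FIRST(C) = {ε, f}
FIRST(D) = {c}
FIRST(S) = {ε, c, d, f}  (via J)
FIRST(B) = {ε, c, d, f}  (via C C S c)
FIRST(J) = {c, d, f}  (via D, B d f D)
FOLLOW(S) includes $ since S is the start symbol.
FOLLOW(S): in B::=C C S c, S is followed by c with FIRST {c}. Thus FOLLOW(S) = {$, c}.
FOLLOW(J): in S::=J, the suffix after J is empty, so FOLLOW(J) ⊇ FOLLOW(S) = {$, c}. Thus FOLLOW(J) = {$, c}.
FOLLOW(B): in J::=B d f D, B is followed by d f D with FIRST {d}; in D::=c B h, B is followed by h with FIRST {h}. Thus FOLLOW(B) = {d, h}.
FOLLOW(C): in B::=C C S c (occurrence 1), C is followed by C S c with FIRST {c, d, f}; in B::=C C S c (occurrence 2), C is followed by S c with FIRST {c, d, f}. Thus FOLLOW(C) = {c, d, f}.
FOLLOW(D): in J::=D, the suffix after D is empty, so FOLLOW(D) ⊇ FOLLOW(J) = {$, c}; in J::=B d f D, the suffix after D is empty, so FOLLOW(D) ⊇ FOLLOW(J) = {$, c}. Thus FOLLOW(D) = {$, c}.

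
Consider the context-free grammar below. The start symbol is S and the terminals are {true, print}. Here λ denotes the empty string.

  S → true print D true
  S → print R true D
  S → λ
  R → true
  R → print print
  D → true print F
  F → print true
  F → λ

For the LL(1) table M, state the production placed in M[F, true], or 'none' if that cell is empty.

FIRST(S) = {λ, print, true}
FIRST(R) = {print, true}
FIRST(D) = {true}
FIRST(F) = {λ, print}
FOLLOW(S) includes $ since S is the start symbol.
FOLLOW(D): in S→true print D true, D is followed by true with FIRST {true}; in S→print R true D, the suffix after D is empty, so FOLLOW(D) ⊇ FOLLOW(S) = {$}. Thus FOLLOW(D) = {$, true}.
FOLLOW(F): in D→true print F, the suffix after F is empty, so FOLLOW(F) ⊇ FOLLOW(D) = {$, true}. Thus FOLLOW(F) = {$, true}.
For F → print true: FIRST(print true) = {print}, so it goes in M[F, t] for t ∈ {print}.
For F → λ: FIRST(λ) = {λ}, so it goes in M[F, t] for t ∈ {}; since λ ∈ FIRST, also for every t ∈ FOLLOW(F) = {$, true}.

F → λ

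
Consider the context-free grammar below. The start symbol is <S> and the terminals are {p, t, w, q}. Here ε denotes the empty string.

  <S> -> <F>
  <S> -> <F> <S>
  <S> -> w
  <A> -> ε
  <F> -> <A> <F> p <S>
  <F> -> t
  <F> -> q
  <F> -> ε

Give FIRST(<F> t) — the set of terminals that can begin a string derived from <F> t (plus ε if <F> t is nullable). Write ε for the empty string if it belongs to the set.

{p, q, t}

FIRST(<A>) = {ε}
FIRST(<F>) = {ε, p, q, t}  (via <A> <F> p <S>)
FIRST(<S>) = {ε, p, q, t, w}  (via <F>, <F> <S>)
FIRST(<F> t): take FIRST of each symbol in turn, carrying on past any symbol whose FIRST contains ε; result {p, q, t}.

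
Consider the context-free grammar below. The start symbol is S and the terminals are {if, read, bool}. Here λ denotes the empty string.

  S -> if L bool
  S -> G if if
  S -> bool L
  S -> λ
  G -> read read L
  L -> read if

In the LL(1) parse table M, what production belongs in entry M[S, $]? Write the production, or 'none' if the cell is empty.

FIRST(G) = {read}
FIRST(L) = {read}
FIRST(S) = {λ, bool, if, read}  (via G if if)
FOLLOW(S) includes $ since S is the start symbol.
FOLLOW(S): S appears on no right-hand side. Thus FOLLOW(S) = {$}.
For S -> if L bool: FIRST(if L bool) = {if}, so it goes in M[S, t] for t ∈ {if}.
For S -> G if if: FIRST(G if if) = {read}, so it goes in M[S, t] for t ∈ {read}.
For S -> bool L: FIRST(bool L) = {bool}, so it goes in M[S, t] for t ∈ {bool}.
For S -> λ: FIRST(λ) = {λ}, so it goes in M[S, t] for t ∈ {}; since λ ∈ FIRST, also for every t ∈ FOLLOW(S) = {$}.

S -> λ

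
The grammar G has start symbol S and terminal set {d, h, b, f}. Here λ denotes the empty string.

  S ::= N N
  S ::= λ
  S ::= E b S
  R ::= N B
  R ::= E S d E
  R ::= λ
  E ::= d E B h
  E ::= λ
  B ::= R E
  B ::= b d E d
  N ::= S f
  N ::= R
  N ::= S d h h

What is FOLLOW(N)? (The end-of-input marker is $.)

{$, b, d, f, h}

FIRST(E): from E::=d E B h we get {d}; from E::=λ we get {λ}. So FIRST(E) = {λ, d}.
FIRST(S): from S::=N N we get {λ, b, d, f}; from S::=λ we get {λ}; from S::=E b S we get {b, d}. So FIRST(S) = {λ, b, d, f}.
FIRST(R): from R::=N B we get {λ, b, d, f}; from R::=E S d E we get {b, d, f}; from R::=λ we get {λ}. So FIRST(R) = {λ, b, d, f}.
FIRST(B): from B::=R E we get {λ, b, d, f}; from B::=b d E d we get {b}. So FIRST(B) = {λ, b, d, f}.
FIRST(N): from N::=S f we get {b, d, f}; from N::=R we get {λ, b, d, f}; from N::=S d h h we get {b, d, f}. So FIRST(N) = {λ, b, d, f}.
FOLLOW(S) includes $ since S is the start symbol.
FOLLOW(S): in S::=E b S, the suffix after S is empty (adds nothing new); in R::=E S d E, S is followed by d E with FIRST {d}; in N::=S f, S is followed by f with FIRST {f}; in N::=S d h h, S is followed by d h h with FIRST {d}. Thus FOLLOW(S) = {$, d, f}.
FOLLOW(R): in B::=R E, R is followed by E with FIRST {λ, d}; in B::=R E, the suffix after R is nullable, so FOLLOW(R) ⊇ FOLLOW(B) = {$, b, d, f, h}; in N::=R, the suffix after R is empty, so FOLLOW(R) ⊇ FOLLOW(N) = {$, b, d, f, h}. Thus FOLLOW(R) = {$, b, d, f, h}.
FOLLOW(B): in R::=N B, the suffix after B is empty, so FOLLOW(B) ⊇ FOLLOW(R) = {$, b, d, f, h}; in E::=d E B h, B is followed by h with FIRST {h}. Thus FOLLOW(B) = {$, b, d, f, h}.
FOLLOW(E): in S::=E b S, E is followed by b S with FIRST {b}; in R::=E S d E (occurrence 1), E is followed by S d E with FIRST {b, d, f}; in R::=E S d E (occurrence 2), the suffix after E is empty, so FOLLOW(E) ⊇ FOLLOW(R) = {$, b, d, f, h}; in E::=d E B h, E is followed by B h with FIRST {b, d, f, h}; in B::=R E, the suffix after E is empty, so FOLLOW(E) ⊇ FOLLOW(B) = {$, b, d, f, h}; in B::=b d E d, E is followed by d with FIRST {d}. Thus FOLLOW(E) = {$, b, d, f, h}.
FOLLOW(N): in S::=N N (occurrence 1), N is followed by N with FIRST {λ, b, d, f}; in S::=N N (occurrence 1), the suffix after N is nullable, so FOLLOW(N) ⊇ FOLLOW(S) = {$, d, f}; in S::=N N (occurrence 2), the suffix after N is empty, so FOLLOW(N) ⊇ FOLLOW(S) = {$, d, f}; in R::=N B, N is followed by B with FIRST {λ, b, d, f}; in R::=N B, the suffix after N is nullable, so FOLLOW(N) ⊇ FOLLOW(R) = {$, b, d, f, h}. Thus FOLLOW(N) = {$, b, d, f, h}.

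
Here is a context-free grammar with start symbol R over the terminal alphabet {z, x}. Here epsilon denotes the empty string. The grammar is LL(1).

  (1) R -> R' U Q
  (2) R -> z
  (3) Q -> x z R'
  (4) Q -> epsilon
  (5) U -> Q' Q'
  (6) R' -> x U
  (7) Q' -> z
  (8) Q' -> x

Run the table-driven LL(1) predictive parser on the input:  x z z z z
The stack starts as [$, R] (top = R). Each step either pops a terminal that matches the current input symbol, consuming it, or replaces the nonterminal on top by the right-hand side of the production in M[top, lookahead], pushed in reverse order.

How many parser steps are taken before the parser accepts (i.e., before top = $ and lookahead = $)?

      Stack        Input        Action
   1  $ R          x z z z z $  expand R -> R' U Q
   2  $ Q U R'     x z z z z $  expand R' -> x U
   3  $ Q U U x    x z z z z $  match x
   4  $ Q U U      z z z z $    expand U -> Q' Q'
   5  $ Q U Q' Q'  z z z z $    expand Q' -> z
   6  $ Q U Q' z   z z z z $    match z
   7  $ Q U Q'     z z z $      expand Q' -> z
   8  $ Q U z      z z z $      match z
   9  $ Q U        z z $        expand U -> Q' Q'
  10  $ Q Q' Q'    z z $        expand Q' -> z
  11  $ Q Q' z     z z $        match z
  12  $ Q Q'       z $          expand Q' -> z
  13  $ Q z        z $          match z
  14  $ Q          $            expand Q -> epsilon
Accept reached after 14 steps.

14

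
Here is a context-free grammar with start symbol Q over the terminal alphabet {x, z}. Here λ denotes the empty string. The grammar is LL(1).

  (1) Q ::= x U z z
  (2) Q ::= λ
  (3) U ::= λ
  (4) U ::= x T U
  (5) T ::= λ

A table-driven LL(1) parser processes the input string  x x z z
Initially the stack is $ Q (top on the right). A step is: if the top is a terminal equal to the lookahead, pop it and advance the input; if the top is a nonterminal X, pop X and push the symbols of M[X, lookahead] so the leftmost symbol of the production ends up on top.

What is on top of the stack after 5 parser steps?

U

     Stack        Input      Action
  1  $ Q          x x z z $  expand Q ::= x U z z
  2  $ z z U x    x x z z $  match x
  3  $ z z U      x z z $    expand U ::= x T U
  4  $ z z U T x  x z z $    match x
  5  $ z z U T    z z $      expand T ::= λ
Stack after step 5: $ z z U (top = U).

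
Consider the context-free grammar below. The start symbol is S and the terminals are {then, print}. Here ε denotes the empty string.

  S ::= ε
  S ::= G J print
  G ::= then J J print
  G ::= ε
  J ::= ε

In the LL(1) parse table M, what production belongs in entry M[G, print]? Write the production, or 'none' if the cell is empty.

G ::= ε

FIRST(G) = {ε, then}
FIRST(J) = {ε}
FIRST(S) = {ε, print, then}  (via G J print)
FOLLOW(S) includes $ since S is the start symbol.
FOLLOW(G): in S::=G J print, G is followed by J print with FIRST {print}. Thus FOLLOW(G) = {print}.
For G ::= then J J print: FIRST(then J J print) = {then}, so it goes in M[G, t] for t ∈ {then}.
For G ::= ε: FIRST(ε) = {ε}, so it goes in M[G, t] for t ∈ {}; since ε ∈ FIRST, also for every t ∈ FOLLOW(G) = {print}.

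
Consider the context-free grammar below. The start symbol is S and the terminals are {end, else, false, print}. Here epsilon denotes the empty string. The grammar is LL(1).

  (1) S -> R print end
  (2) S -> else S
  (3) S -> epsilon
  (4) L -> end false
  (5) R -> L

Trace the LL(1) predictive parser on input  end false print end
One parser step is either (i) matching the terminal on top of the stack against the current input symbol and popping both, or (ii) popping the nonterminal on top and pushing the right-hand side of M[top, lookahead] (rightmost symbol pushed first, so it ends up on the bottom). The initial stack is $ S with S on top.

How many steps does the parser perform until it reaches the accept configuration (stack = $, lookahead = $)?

     Stack                  Input                  Action
  1  $ S                    end false print end $  expand S -> R print end
  2  $ end print R          end false print end $  expand R -> L
  3  $ end print L          end false print end $  expand L -> end false
  4  $ end print false end  end false print end $  match end
  5  $ end print false      false print end $      match false
  6  $ end print            print end $            match print
  7  $ end                  end $                  match end
Accept reached after 7 steps.

7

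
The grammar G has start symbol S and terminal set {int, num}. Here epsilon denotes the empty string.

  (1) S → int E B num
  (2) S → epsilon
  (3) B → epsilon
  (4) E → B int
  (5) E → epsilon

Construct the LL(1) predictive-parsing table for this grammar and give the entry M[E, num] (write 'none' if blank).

FIRST(S): from S→int E B num we get {int}; from S→epsilon we get {epsilon}. So FIRST(S) = {epsilon, int}.
FIRST(B): from B→epsilon we get {epsilon}. So FIRST(B) = {epsilon}.
FIRST(E): from E→B int we get {int}; from E→epsilon we get {epsilon}. So FIRST(E) = {epsilon, int}.
FOLLOW(S) includes $ since S is the start symbol.
FOLLOW(E): in S→int E B num, E is followed by B num with FIRST {num}. Thus FOLLOW(E) = {num}.
For E → B int: FIRST(B int) = {int}, so it goes in M[E, t] for t ∈ {int}.
For E → epsilon: FIRST(epsilon) = {epsilon}, so it goes in M[E, t] for t ∈ {}; since epsilon ∈ FIRST, also for every t ∈ FOLLOW(E) = {num}.

E → epsilon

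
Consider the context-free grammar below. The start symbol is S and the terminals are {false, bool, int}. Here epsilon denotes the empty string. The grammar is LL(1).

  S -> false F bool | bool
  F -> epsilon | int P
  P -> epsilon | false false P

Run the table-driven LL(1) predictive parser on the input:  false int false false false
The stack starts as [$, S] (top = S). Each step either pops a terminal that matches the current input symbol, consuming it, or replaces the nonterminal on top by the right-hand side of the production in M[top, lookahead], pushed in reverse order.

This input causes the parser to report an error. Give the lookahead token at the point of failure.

step 1: stack=$ S  input=false int false false false $  — expand S -> false F bool
step 2: stack=$ bool F false  input=false int false false false $  — match false
step 3: stack=$ bool F  input=int false false false $  — expand F -> int P
step 4: stack=$ bool P int  input=int false false false $  — match int
step 5: stack=$ bool P  input=false false false $  — expand P -> false false P
step 6: stack=$ bool P false false  input=false false false $  — match false
step 7: stack=$ bool P false  input=false false $  — match false
step 8: stack=$ bool P  input=false $  — expand P -> false false P
step 9: stack=$ bool P false false  input=false $  — match false
step 10: stack=$ bool P false  input=$  — error: top is terminal false but lookahead is $

$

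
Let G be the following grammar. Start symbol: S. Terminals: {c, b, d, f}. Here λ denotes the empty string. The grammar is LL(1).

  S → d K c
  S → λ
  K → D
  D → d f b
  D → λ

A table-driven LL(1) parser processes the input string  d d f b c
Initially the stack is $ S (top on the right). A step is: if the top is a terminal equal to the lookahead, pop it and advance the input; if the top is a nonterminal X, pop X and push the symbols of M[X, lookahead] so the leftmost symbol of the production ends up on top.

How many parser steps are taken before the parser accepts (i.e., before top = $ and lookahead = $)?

     Stack      Input        Action
  1  $ S        d d f b c $  expand S → d K c
  2  $ c K d    d d f b c $  match d
  3  $ c K      d f b c $    expand K → D
  4  $ c D      d f b c $    expand D → d f b
  5  $ c b f d  d f b c $    match d
  6  $ c b f    f b c $      match f
  7  $ c b      b c $        match b
  8  $ c        c $          match c
Accept reached after 8 steps.

8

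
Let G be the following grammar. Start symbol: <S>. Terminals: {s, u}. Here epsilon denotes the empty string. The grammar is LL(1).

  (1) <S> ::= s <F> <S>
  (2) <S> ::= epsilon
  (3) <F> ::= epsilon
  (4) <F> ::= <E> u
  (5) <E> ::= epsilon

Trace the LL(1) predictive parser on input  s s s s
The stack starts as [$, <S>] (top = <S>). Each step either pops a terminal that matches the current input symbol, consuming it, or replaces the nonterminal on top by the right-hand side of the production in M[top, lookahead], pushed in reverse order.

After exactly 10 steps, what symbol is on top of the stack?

s

      Stack        Input      Action
   1  $ <S>        s s s s $  expand <S> ::= s <F> <S>
   2  $ <S> <F> s  s s s s $  match s
   3  $ <S> <F>    s s s $    expand <F> ::= epsilon
   4  $ <S>        s s s $    expand <S> ::= s <F> <S>
   5  $ <S> <F> s  s s s $    match s
   6  $ <S> <F>    s s $      expand <F> ::= epsilon
   7  $ <S>        s s $      expand <S> ::= s <F> <S>
   8  $ <S> <F> s  s s $      match s
   9  $ <S> <F>    s $        expand <F> ::= epsilon
  10  $ <S>        s $        expand <S> ::= s <F> <S>
Stack after step 10: $ <S> <F> s (top = s).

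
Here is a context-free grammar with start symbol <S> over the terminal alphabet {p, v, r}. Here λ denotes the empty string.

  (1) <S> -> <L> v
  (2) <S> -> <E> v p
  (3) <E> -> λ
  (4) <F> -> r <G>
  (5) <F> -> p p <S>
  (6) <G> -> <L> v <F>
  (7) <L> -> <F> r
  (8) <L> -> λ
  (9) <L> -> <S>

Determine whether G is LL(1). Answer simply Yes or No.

FIRST(<S>) = {p, r, v}
FIRST(<E>) = {λ}
FIRST(<F>) = {p, r}
FIRST(<G>) = {p, r, v}
FIRST(<L>) = {λ, p, r, v}
FOLLOW(<S>) = {$, r, v}
FOLLOW(<E>) = {v}
FOLLOW(<F>) = {r}
FOLLOW(<G>) = {r}
FOLLOW(<L>) = {v}
Cell M[<L>, p] receives both <L> -> <F> r and <L> -> <S> — the grammar is not LL(1).

No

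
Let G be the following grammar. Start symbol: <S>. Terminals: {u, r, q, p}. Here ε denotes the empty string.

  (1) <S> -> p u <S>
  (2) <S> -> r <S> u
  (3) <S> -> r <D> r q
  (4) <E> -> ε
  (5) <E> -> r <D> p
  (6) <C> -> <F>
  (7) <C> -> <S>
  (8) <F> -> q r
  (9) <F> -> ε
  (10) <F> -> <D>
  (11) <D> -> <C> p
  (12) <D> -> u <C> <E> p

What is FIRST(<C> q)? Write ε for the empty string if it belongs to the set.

{p, q, r, u}

FIRST(<S>) = {p, r}
FIRST(<E>) = {ε, r}
FIRST(<C>) = {ε, p, q, r, u}  (via <F>, <S>)
FIRST(<D>) = {p, q, r, u}  (via <C> p)
FIRST(<F>) = {ε, p, q, r, u}  (via <D>)
FIRST(<C> q): take FIRST of each symbol in turn, carrying on past any symbol whose FIRST contains ε; result {p, q, r, u}.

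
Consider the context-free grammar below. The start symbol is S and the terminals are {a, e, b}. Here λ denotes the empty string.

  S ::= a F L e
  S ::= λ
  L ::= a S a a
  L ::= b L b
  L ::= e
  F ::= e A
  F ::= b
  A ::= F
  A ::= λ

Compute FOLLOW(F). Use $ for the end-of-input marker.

{a, b, e}

FIRST(S) = {λ, a}
FIRST(L) = {a, b, e}
FIRST(F) = {b, e}
FIRST(A) = {λ, b, e}  (via F)
FOLLOW(S) includes $ since S is the start symbol.
FOLLOW(S): in L::=a S a a, S is followed by a a with FIRST {a}. Thus FOLLOW(S) = {$, a}.
FOLLOW(L): in S::=a F L e, L is followed by e with FIRST {e}; in L::=b L b, L is followed by b with FIRST {b}. Thus FOLLOW(L) = {b, e}.
FOLLOW(F): in S::=a F L e, F is followed by L e with FIRST {a, b, e}; in A::=F, the suffix after F is empty, so FOLLOW(F) ⊇ FOLLOW(A) = {a, b, e}. Thus FOLLOW(F) = {a, b, e}.
FOLLOW(A): in F::=e A, the suffix after A is empty, so FOLLOW(A) ⊇ FOLLOW(F) = {a, b, e}. Thus FOLLOW(A) = {a, b, e}.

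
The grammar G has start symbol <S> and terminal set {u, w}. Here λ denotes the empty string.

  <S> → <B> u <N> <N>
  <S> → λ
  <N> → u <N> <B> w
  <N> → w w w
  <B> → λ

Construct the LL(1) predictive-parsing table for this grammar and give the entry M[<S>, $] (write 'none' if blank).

FIRST(<N>): from <N>→u <N> <B> w we get {u}; from <N>→w w w we get {w}. So FIRST(<N>) = {u, w}.
FIRST(<B>): from <B>→λ we get {λ}. So FIRST(<B>) = {λ}.
FIRST(<S>): from <S>→<B> u <N> <N> we get {u}; from <S>→λ we get {λ}. So FIRST(<S>) = {λ, u}.
FOLLOW(<S>) includes $ since <S> is the start symbol.
FOLLOW(<S>): <S> appears on no right-hand side. Thus FOLLOW(<S>) = {$}.
For <S> → <B> u <N> <N>: FIRST(<B> u <N> <N>) = {u}, so it goes in M[<S>, t] for t ∈ {u}.
For <S> → λ: FIRST(λ) = {λ}, so it goes in M[<S>, t] for t ∈ {}; since λ ∈ FIRST, also for every t ∈ FOLLOW(<S>) = {$}.

<S> → λ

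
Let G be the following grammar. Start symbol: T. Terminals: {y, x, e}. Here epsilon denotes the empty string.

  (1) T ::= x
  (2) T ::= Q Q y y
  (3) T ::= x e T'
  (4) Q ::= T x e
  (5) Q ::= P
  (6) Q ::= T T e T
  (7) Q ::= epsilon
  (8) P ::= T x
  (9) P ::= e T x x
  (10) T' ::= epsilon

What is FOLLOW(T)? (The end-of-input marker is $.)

FIRST(T'): from T'::=epsilon we get {epsilon}. So FIRST(T') = {epsilon}.
FIRST(T): from T::=x we get {x}; from T::=Q Q y y we get {e, x, y}; from T::=x e T' we get {x}. So FIRST(T) = {e, x, y}.
FIRST(P): from P::=T x we get {e, x, y}; from P::=e T x x we get {e}. So FIRST(P) = {e, x, y}.
FIRST(Q): from Q::=T x e we get {e, x, y}; from Q::=P we get {e, x, y}; from Q::=T T e T we get {e, x, y}; from Q::=epsilon we get {epsilon}. So FIRST(Q) = {epsilon, e, x, y}.
FOLLOW(T) includes $ since T is the start symbol.
FOLLOW(Q): in T::=Q Q y y (occurrence 1), Q is followed by Q y y with FIRST {e, x, y}; in T::=Q Q y y (occurrence 2), Q is followed by y y with FIRST {y}. Thus FOLLOW(Q) = {e, x, y}.
FOLLOW(T): in Q::=T x e, T is followed by x e with FIRST {x}; in Q::=T T e T (occurrence 1), T is followed by T e T with FIRST {e, x, y}; in Q::=T T e T (occurrence 2), T is followed by e T with FIRST {e}; in Q::=T T e T (occurrence 3), the suffix after T is empty, so FOLLOW(T) ⊇ FOLLOW(Q) = {e, x, y}; in P::=T x, T is followed by x with FIRST {x}; in P::=e T x x, T is followed by x x with FIRST {x}. Thus FOLLOW(T) = {$, e, x, y}.
FOLLOW(P): in Q::=P, the suffix after P is empty, so FOLLOW(P) ⊇ FOLLOW(Q) = {e, x, y}. Thus FOLLOW(P) = {e, x, y}.
FOLLOW(T'): in T::=x e T', the suffix after T' is empty, so FOLLOW(T') ⊇ FOLLOW(T) = {$, e, x, y}. Thus FOLLOW(T') = {$, e, x, y}.

{$, e, x, y}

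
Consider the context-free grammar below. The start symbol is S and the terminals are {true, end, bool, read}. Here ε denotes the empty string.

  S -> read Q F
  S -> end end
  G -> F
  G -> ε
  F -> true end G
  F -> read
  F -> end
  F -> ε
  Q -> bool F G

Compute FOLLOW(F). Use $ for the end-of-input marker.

{$, end, read, true}

FIRST(S) = {end, read}
FIRST(F) = {ε, end, read, true}
FIRST(Q) = {bool}
FIRST(G) = {ε, end, read, true}  (via F)
FOLLOW(S) includes $ since S is the start symbol.
FOLLOW(S): S appears on no right-hand side. Thus FOLLOW(S) = {$}.
FOLLOW(Q): in S->read Q F, Q is followed by F with FIRST {ε, end, read, true}; in S->read Q F, the suffix after Q is nullable, so FOLLOW(Q) ⊇ FOLLOW(S) = {$}. Thus FOLLOW(Q) = {$, end, read, true}.
FOLLOW(G): in F->true end G, the suffix after G is empty, so FOLLOW(G) ⊇ FOLLOW(F) = {$, end, read, true}; in Q->bool F G, the suffix after G is empty, so FOLLOW(G) ⊇ FOLLOW(Q) = {$, end, read, true}. Thus FOLLOW(G) = {$, end, read, true}.
FOLLOW(F): in S->read Q F, the suffix after F is empty, so FOLLOW(F) ⊇ FOLLOW(S) = {$}; in G->F, the suffix after F is empty, so FOLLOW(F) ⊇ FOLLOW(G) = {$, end, read, true}; in Q->bool F G, F is followed by G with FIRST {ε, end, read, true}; in Q->bool F G, the suffix after F is nullable, so FOLLOW(F) ⊇ FOLLOW(Q) = {$, end, read, true}. Thus FOLLOW(F) = {$, end, read, true}.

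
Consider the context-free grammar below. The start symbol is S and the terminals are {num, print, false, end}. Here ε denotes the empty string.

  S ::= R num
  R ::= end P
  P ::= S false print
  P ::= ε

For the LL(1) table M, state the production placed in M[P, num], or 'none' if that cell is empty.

P ::= ε

FIRST(R) = {end}
FIRST(S) = {end}  (via R num)
FIRST(P) = {ε, end}  (via S false print)
FOLLOW(S) includes $ since S is the start symbol.
FOLLOW(R): in S::=R num, R is followed by num with FIRST {num}. Thus FOLLOW(R) = {num}.
FOLLOW(P): in R::=end P, the suffix after P is empty, so FOLLOW(P) ⊇ FOLLOW(R) = {num}. Thus FOLLOW(P) = {num}.
For P ::= S false print: FIRST(S false print) = {end}, so it goes in M[P, t] for t ∈ {end}.
For P ::= ε: FIRST(ε) = {ε}, so it goes in M[P, t] for t ∈ {}; since ε ∈ FIRST, also for every t ∈ FOLLOW(P) = {num}.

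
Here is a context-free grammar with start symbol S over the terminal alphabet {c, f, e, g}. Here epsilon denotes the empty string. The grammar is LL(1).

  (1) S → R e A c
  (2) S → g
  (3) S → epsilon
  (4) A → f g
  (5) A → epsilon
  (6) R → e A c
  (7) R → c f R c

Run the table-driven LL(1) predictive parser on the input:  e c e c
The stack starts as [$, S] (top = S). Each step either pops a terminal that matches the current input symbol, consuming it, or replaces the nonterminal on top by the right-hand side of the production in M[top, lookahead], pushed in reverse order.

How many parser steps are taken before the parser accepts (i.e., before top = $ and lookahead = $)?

     Stack          Input      Action
  1  $ S            e c e c $  expand S → R e A c
  2  $ c A e R      e c e c $  expand R → e A c
  3  $ c A e c A e  e c e c $  match e
  4  $ c A e c A    c e c $    expand A → epsilon
  5  $ c A e c      c e c $    match c
  6  $ c A e        e c $      match e
  7  $ c A          c $        expand A → epsilon
  8  $ c            c $        match c
Accept reached after 8 steps.

8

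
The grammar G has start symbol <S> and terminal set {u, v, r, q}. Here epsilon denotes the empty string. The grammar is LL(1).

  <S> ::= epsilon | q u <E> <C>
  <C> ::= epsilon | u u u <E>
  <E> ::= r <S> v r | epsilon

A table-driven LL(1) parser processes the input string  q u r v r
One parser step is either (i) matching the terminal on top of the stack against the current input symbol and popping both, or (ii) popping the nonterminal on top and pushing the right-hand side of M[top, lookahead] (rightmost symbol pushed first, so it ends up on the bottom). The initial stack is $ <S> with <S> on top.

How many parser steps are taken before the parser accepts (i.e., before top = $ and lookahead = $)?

     Stack            Input        Action
  1  $ <S>            q u r v r $  expand <S> ::= q u <E> <C>
  2  $ <C> <E> u q    q u r v r $  match q
  3  $ <C> <E> u      u r v r $    match u
  4  $ <C> <E>        r v r $      expand <E> ::= r <S> v r
  5  $ <C> r v <S> r  r v r $      match r
  6  $ <C> r v <S>    v r $        expand <S> ::= epsilon
  7  $ <C> r v        v r $        match v
  8  $ <C> r          r $          match r
  9  $ <C>            $            expand <C> ::= epsilon
Accept reached after 9 steps.

9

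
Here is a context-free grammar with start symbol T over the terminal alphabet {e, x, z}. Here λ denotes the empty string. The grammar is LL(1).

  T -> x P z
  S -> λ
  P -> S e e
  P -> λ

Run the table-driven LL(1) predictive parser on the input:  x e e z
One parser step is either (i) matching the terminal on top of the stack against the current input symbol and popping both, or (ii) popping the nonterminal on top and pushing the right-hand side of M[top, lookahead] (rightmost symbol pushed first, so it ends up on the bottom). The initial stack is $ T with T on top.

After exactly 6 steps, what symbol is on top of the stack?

     Stack      Input      Action
  1  $ T        x e e z $  expand T -> x P z
  2  $ z P x    x e e z $  match x
  3  $ z P      e e z $    expand P -> S e e
  4  $ z e e S  e e z $    expand S -> λ
  5  $ z e e    e e z $    match e
  6  $ z e      e z $      match e
Stack after step 6: $ z (top = z).

z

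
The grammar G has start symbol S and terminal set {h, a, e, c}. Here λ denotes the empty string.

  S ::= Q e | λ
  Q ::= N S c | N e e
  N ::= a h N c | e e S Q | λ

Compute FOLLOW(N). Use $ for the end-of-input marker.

FIRST(N): from N::=a h N c we get {a}; from N::=e e S Q we get {e}; from N::=λ we get {λ}. So FIRST(N) = {λ, a, e}.
FIRST(S): from S::=Q e we get {a, c, e}; from S::=λ we get {λ}. So FIRST(S) = {λ, a, c, e}.
FIRST(Q): from Q::=N S c we get {a, c, e}; from Q::=N e e we get {a, e}. So FIRST(Q) = {a, c, e}.
FOLLOW(S) includes $ since S is the start symbol.
FOLLOW(S): in Q::=N S c, S is followed by c with FIRST {c}; in N::=e e S Q, S is followed by Q with FIRST {a, c, e}. Thus FOLLOW(S) = {$, a, c, e}.
FOLLOW(N): in Q::=N S c, N is followed by S c with FIRST {a, c, e}; in Q::=N e e, N is followed by e e with FIRST {e}; in N::=a h N c, N is followed by c with FIRST {c}. Thus FOLLOW(N) = {a, c, e}.
FOLLOW(Q): in S::=Q e, Q is followed by e with FIRST {e}; in N::=e e S Q, the suffix after Q is empty, so FOLLOW(Q) ⊇ FOLLOW(N) = {a, c, e}. Thus FOLLOW(Q) = {a, c, e}.

{a, c, e}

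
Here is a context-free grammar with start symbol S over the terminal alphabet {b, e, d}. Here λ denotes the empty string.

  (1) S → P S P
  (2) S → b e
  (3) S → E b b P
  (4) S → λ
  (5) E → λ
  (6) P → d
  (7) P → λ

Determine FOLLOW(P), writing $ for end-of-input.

FIRST(E) = {λ}
FIRST(P) = {λ, d}
FIRST(S) = {λ, b, d}  (via P S P, E b b P)
FOLLOW(S) includes $ since S is the start symbol.
FOLLOW(S): in S→P S P, S is followed by P with FIRST {λ, d}; in S→P S P, the suffix after S is nullable (adds nothing new). Thus FOLLOW(S) = {$, d}.
FOLLOW(E): in S→E b b P, E is followed by b b P with FIRST {b}. Thus FOLLOW(E) = {b}.
FOLLOW(P): in S→P S P (occurrence 1), P is followed by S P with FIRST {λ, b, d}; in S→P S P (occurrence 1), the suffix after P is nullable, so FOLLOW(P) ⊇ FOLLOW(S) = {$, d}; in S→P S P (occurrence 2), the suffix after P is empty, so FOLLOW(P) ⊇ FOLLOW(S) = {$, d}; in S→E b b P, the suffix after P is empty, so FOLLOW(P) ⊇ FOLLOW(S) = {$, d}. Thus FOLLOW(P) = {$, b, d}.

{$, b, d}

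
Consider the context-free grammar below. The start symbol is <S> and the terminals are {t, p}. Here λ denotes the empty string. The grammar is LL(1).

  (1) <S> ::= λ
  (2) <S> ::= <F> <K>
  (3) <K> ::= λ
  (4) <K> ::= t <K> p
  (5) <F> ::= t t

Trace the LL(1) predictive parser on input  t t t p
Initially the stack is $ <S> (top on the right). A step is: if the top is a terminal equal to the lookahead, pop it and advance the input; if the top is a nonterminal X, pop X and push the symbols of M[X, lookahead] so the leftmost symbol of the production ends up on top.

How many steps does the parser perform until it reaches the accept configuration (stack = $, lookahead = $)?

8

     Stack      Input      Action
  1  $ <S>      t t t p $  expand <S> ::= <F> <K>
  2  $ <K> <F>  t t t p $  expand <F> ::= t t
  3  $ <K> t t  t t t p $  match t
  4  $ <K> t    t t p $    match t
  5  $ <K>      t p $      expand <K> ::= t <K> p
  6  $ p <K> t  t p $      match t
  7  $ p <K>    p $        expand <K> ::= λ
  8  $ p        p $        match p
Accept reached after 8 steps.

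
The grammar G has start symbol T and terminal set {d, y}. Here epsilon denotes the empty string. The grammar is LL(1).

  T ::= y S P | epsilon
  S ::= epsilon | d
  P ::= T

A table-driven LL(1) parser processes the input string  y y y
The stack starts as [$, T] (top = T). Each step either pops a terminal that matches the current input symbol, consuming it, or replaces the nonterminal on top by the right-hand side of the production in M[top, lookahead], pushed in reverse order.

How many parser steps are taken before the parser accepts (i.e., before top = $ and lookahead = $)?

step 1: stack=$ T  input=y y y $  — expand T ::= y S P
step 2: stack=$ P S y  input=y y y $  — match y
step 3: stack=$ P S  input=y y $  — expand S ::= epsilon
step 4: stack=$ P  input=y y $  — expand P ::= T
step 5: stack=$ T  input=y y $  — expand T ::= y S P
step 6: stack=$ P S y  input=y y $  — match y
step 7: stack=$ P S  input=y $  — expand S ::= epsilon
step 8: stack=$ P  input=y $  — expand P ::= T
step 9: stack=$ T  input=y $  — expand T ::= y S P
step 10: stack=$ P S y  input=y $  — match y
step 11: stack=$ P S  input=$  — expand S ::= epsilon
step 12: stack=$ P  input=$  — expand P ::= T
step 13: stack=$ T  input=$  — expand T ::= epsilon
Accept reached after 13 steps.

13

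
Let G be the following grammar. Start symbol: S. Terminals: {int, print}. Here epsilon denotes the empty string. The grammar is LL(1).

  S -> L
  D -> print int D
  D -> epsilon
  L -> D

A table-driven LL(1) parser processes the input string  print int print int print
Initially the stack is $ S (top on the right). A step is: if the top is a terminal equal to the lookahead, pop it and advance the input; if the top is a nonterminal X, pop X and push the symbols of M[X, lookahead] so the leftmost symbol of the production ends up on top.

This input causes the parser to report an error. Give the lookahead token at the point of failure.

$

      Stack          Input                        Action
   1  $ S            print int print int print $  expand S -> L
   2  $ L            print int print int print $  expand L -> D
   3  $ D            print int print int print $  expand D -> print int D
   4  $ D int print  print int print int print $  match print
   5  $ D int        int print int print $        match int
   6  $ D            print int print $            expand D -> print int D
   7  $ D int print  print int print $            match print
   8  $ D int        int print $                  match int
   9  $ D            print $                      expand D -> print int D
  10  $ D int print  print $                      match print
  11  $ D int        $                            error: top is terminal int but lookahead is $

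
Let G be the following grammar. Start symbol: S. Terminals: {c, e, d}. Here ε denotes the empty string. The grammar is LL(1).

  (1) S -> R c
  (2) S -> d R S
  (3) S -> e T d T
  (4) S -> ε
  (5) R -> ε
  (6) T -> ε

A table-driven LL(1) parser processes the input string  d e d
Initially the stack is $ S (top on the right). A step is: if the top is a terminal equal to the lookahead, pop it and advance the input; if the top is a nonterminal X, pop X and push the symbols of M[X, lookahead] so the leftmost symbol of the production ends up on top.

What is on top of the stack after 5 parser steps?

T

step 1: stack=$ S  input=d e d $  — expand S -> d R S
step 2: stack=$ S R d  input=d e d $  — match d
step 3: stack=$ S R  input=e d $  — expand R -> ε
step 4: stack=$ S  input=e d $  — expand S -> e T d T
step 5: stack=$ T d T e  input=e d $  — match e
Stack after step 5: $ T d T (top = T).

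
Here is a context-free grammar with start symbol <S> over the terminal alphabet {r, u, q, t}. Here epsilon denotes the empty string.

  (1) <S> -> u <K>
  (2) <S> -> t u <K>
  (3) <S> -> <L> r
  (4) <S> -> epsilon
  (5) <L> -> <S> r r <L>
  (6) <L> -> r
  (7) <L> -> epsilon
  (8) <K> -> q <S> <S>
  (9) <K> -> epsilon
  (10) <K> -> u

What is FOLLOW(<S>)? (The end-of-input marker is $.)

{$, r, t, u}

FIRST(<K>): from <K>->q <S> <S> we get {q}; from <K>->epsilon we get {epsilon}; from <K>->u we get {u}. So FIRST(<K>) = {epsilon, q, u}.
FIRST(<S>): from <S>->u <K> we get {u}; from <S>->t u <K> we get {t}; from <S>-><L> r we get {r, t, u}; from <S>->epsilon we get {epsilon}. So FIRST(<S>) = {epsilon, r, t, u}.
FIRST(<L>): from <L>-><S> r r <L> we get {r, t, u}; from <L>->r we get {r}; from <L>->epsilon we get {epsilon}. So FIRST(<L>) = {epsilon, r, t, u}.
FOLLOW(<S>) includes $ since <S> is the start symbol.
FOLLOW(<L>): in <S>-><L> r, <L> is followed by r with FIRST {r}; in <L>-><S> r r <L>, the suffix after <L> is empty (adds nothing new). Thus FOLLOW(<L>) = {r}.
FOLLOW(<S>): in <L>-><S> r r <L>, <S> is followed by r r <L> with FIRST {r}; in <K>->q <S> <S> (occurrence 1), <S> is followed by <S> with FIRST {epsilon, r, t, u}; in <K>->q <S> <S> (occurrence 1), the suffix after <S> is nullable, so FOLLOW(<S>) ⊇ FOLLOW(<K>) = {$, r, t, u}; in <K>->q <S> <S> (occurrence 2), the suffix after <S> is empty, so FOLLOW(<S>) ⊇ FOLLOW(<K>) = {$, r, t, u}. Thus FOLLOW(<S>) = {$, r, t, u}.
FOLLOW(<K>): in <S>->u <K>, the suffix after <K> is empty, so FOLLOW(<K>) ⊇ FOLLOW(<S>) = {$, r, t, u}; in <S>->t u <K>, the suffix after <K> is empty, so FOLLOW(<K>) ⊇ FOLLOW(<S>) = {$, r, t, u}. Thus FOLLOW(<K>) = {$, r, t, u}.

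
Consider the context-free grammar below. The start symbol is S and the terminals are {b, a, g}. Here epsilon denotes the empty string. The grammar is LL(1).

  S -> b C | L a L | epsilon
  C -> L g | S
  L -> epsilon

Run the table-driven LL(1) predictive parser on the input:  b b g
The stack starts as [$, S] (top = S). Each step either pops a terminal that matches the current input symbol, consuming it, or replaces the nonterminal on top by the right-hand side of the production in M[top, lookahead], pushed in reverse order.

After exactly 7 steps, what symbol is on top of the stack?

g

     Stack  Input    Action
  1  $ S    b b g $  expand S -> b C
  2  $ C b  b b g $  match b
  3  $ C    b g $    expand C -> S
  4  $ S    b g $    expand S -> b C
  5  $ C b  b g $    match b
  6  $ C    g $      expand C -> L g
  7  $ g L  g $      expand L -> epsilon
Stack after step 7: $ g (top = g).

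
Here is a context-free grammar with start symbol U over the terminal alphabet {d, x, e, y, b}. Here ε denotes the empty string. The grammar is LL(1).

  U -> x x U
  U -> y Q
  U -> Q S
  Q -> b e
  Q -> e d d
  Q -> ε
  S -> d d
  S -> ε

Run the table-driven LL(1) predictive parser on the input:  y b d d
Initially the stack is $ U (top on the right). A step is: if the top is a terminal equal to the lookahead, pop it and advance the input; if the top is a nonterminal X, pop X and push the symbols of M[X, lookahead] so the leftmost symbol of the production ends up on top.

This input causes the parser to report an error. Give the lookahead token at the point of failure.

d

     Stack  Input      Action
  1  $ U    y b d d $  expand U -> y Q
  2  $ Q y  y b d d $  match y
  3  $ Q    b d d $    expand Q -> b e
  4  $ e b  b d d $    match b
  5  $ e    d d $      error: top is terminal e but lookahead is d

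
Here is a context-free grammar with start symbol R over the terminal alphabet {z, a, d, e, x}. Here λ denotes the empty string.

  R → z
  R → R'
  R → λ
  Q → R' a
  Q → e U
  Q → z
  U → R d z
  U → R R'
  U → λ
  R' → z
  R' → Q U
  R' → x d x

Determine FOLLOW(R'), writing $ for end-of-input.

FIRST(R) = {λ, e, x, z}  (via R')
FIRST(Q) = {e, x, z}  (via R' a)
FIRST(R') = {e, x, z}  (via Q U)
FIRST(U) = {λ, d, e, x, z}  (via R d z, R R')
FOLLOW(R) includes $ since R is the start symbol.
FOLLOW(R): in U→R d z, R is followed by d z with FIRST {d}; in U→R R', R is followed by R' with FIRST {e, x, z}. Thus FOLLOW(R) = {$, d, e, x, z}.
FOLLOW(Q): in R'→Q U, Q is followed by U with FIRST {λ, d, e, x, z}; in R'→Q U, the suffix after Q is nullable, so FOLLOW(Q) ⊇ FOLLOW(R') = {$, a, d, e, x, z}. Thus FOLLOW(Q) = {$, a, d, e, x, z}.
FOLLOW(U): in Q→e U, the suffix after U is empty, so FOLLOW(U) ⊇ FOLLOW(Q) = {$, a, d, e, x, z}; in R'→Q U, the suffix after U is empty, so FOLLOW(U) ⊇ FOLLOW(R') = {$, a, d, e, x, z}. Thus FOLLOW(U) = {$, a, d, e, x, z}.
FOLLOW(R'): in R→R', the suffix after R' is empty, so FOLLOW(R') ⊇ FOLLOW(R) = {$, d, e, x, z}; in Q→R' a, R' is followed by a with FIRST {a}; in U→R R', the suffix after R' is empty, so FOLLOW(R') ⊇ FOLLOW(U) = {$, a, d, e, x, z}. Thus FOLLOW(R') = {$, a, d, e, x, z}.

{$, a, d, e, x, z}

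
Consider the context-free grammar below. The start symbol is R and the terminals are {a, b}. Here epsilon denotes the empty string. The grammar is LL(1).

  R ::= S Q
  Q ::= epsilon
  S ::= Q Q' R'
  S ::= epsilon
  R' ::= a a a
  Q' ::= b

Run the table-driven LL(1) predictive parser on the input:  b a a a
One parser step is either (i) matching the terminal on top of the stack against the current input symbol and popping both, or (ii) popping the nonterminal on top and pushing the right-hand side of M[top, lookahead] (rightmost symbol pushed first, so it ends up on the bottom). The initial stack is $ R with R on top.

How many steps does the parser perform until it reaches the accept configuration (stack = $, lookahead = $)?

10

step 1: stack=$ R  input=b a a a $  — expand R ::= S Q
step 2: stack=$ Q S  input=b a a a $  — expand S ::= Q Q' R'
step 3: stack=$ Q R' Q' Q  input=b a a a $  — expand Q ::= epsilon
step 4: stack=$ Q R' Q'  input=b a a a $  — expand Q' ::= b
step 5: stack=$ Q R' b  input=b a a a $  — match b
step 6: stack=$ Q R'  input=a a a $  — expand R' ::= a a a
step 7: stack=$ Q a a a  input=a a a $  — match a
step 8: stack=$ Q a a  input=a a $  — match a
step 9: stack=$ Q a  input=a $  — match a
step 10: stack=$ Q  input=$  — expand Q ::= epsilon
Accept reached after 10 steps.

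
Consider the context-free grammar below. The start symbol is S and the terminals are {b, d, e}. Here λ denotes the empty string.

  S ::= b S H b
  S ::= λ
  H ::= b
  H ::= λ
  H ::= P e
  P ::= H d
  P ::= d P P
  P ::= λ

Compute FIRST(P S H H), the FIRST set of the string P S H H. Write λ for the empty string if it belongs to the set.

FIRST(S) = {λ, b}
FIRST(H) = {λ, b, d, e}  (via P e)
FIRST(P) = {λ, b, d, e}  (via H d)
FIRST(P S H H): take FIRST of each symbol in turn, carrying on past any symbol whose FIRST contains λ; result {λ, b, d, e}.

{λ, b, d, e}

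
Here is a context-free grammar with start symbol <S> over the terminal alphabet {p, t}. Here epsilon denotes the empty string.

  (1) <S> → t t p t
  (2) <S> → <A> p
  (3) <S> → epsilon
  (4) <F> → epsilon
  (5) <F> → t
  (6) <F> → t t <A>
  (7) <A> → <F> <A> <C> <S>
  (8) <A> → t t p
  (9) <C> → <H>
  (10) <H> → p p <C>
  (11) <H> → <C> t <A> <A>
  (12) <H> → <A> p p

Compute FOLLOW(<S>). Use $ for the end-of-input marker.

FIRST(<F>): from <F>→epsilon we get {epsilon}; from <F>→t we get {t}; from <F>→t t <A> we get {t}. So FIRST(<F>) = {epsilon, t}.
FIRST(<A>): from <A>→<F> <A> <C> <S> we get {t}; from <A>→t t p we get {t}. So FIRST(<A>) = {t}.
FIRST(<S>): from <S>→t t p t we get {t}; from <S>→<A> p we get {t}; from <S>→epsilon we get {epsilon}. So FIRST(<S>) = {epsilon, t}.
FIRST(<C>): from <C>→<H> we get {p, t}. So FIRST(<C>) = {p, t}.
FIRST(<H>): from <H>→p p <C> we get {p}; from <H>→<C> t <A> <A> we get {p, t}; from <H>→<A> p p we get {t}. So FIRST(<H>) = {p, t}.
FOLLOW(<S>) includes $ since <S> is the start symbol.
FOLLOW(<F>): in <A>→<F> <A> <C> <S>, <F> is followed by <A> <C> <S> with FIRST {t}. Thus FOLLOW(<F>) = {t}.
FOLLOW(<S>): in <A>→<F> <A> <C> <S>, the suffix after <S> is empty, so FOLLOW(<S>) ⊇ FOLLOW(<A>) = {p, t}. Thus FOLLOW(<S>) = {$, p, t}.
FOLLOW(<A>): in <S>→<A> p, <A> is followed by p with FIRST {p}; in <F>→t t <A>, the suffix after <A> is empty, so FOLLOW(<A>) ⊇ FOLLOW(<F>) = {t}; in <A>→<F> <A> <C> <S>, <A> is followed by <C> <S> with FIRST {p, t}; in <H>→<C> t <A> <A> (occurrence 1), <A> is followed by <A> with FIRST {t}; in <H>→<C> t <A> <A> (occurrence 2), the suffix after <A> is empty, so FOLLOW(<A>) ⊇ FOLLOW(<H>) = {p, t}; in <H>→<A> p p, <A> is followed by p p with FIRST {p}. Thus FOLLOW(<A>) = {p, t}.
FOLLOW(<C>): in <A>→<F> <A> <C> <S>, <C> is followed by <S> with FIRST {epsilon, t}; in <A>→<F> <A> <C> <S>, the suffix after <C> is nullable, so FOLLOW(<C>) ⊇ FOLLOW(<A>) = {p, t}; in <H>→p p <C>, the suffix after <C> is empty, so FOLLOW(<C>) ⊇ FOLLOW(<H>) = {p, t}; in <H>→<C> t <A> <A>, <C> is followed by t <A> <A> with FIRST {t}. Thus FOLLOW(<C>) = {p, t}.
FOLLOW(<H>): in <C>→<H>, the suffix after <H> is empty, so FOLLOW(<H>) ⊇ FOLLOW(<C>) = {p, t}. Thus FOLLOW(<H>) = {p, t}.

{$, p, t}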